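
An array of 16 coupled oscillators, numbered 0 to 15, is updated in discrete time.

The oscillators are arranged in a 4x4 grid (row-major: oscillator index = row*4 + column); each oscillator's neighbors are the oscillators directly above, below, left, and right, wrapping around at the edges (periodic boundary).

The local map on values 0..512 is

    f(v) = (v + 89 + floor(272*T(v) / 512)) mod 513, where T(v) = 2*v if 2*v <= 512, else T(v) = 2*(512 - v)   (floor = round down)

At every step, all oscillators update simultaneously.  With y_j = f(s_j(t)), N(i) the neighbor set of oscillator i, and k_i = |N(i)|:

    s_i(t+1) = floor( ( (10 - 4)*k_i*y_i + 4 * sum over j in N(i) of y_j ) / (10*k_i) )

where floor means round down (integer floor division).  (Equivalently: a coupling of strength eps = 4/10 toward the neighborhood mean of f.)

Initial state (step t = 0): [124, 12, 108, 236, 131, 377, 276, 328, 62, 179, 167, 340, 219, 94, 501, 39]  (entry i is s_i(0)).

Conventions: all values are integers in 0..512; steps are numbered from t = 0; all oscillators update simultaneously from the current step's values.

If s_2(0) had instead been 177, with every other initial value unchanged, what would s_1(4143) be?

Answer: s_1(4143) = 162
Key observation: The state at step 12, [156, 343, 333, 322, 154, 342, 337, 337, 131, 128, 191, 343, 123, 164, 345, 336], reappears at step 16: the system is in a cycle of period 4 from step 12 on.  Therefore the state at step 4143 equals the state at step 12 + ((4143 - 12) mod 4) = 15, which is [340, 162, 98, 130, 340, 154, 137, 129, 335, 348, 352, 162, 334, 345, 169, 123].

Derivation:
t=0: [124, 12, 177, 236, 131, 377, 276, 328, 62, 179, 167, 340, 219, 94, 501, 39]
t=1: [262, 185, 308, 143, 290, 160, 169, 121, 223, 377, 334, 150, 117, 237, 186, 128]
t=2: [190, 350, 236, 319, 150, 361, 357, 334, 113, 119, 199, 321, 253, 175, 344, 370]
t=3: [357, 167, 76, 133, 338, 150, 133, 128, 286, 337, 362, 161, 192, 332, 169, 97]
t=4: [196, 343, 306, 316, 153, 338, 327, 336, 171, 128, 190, 336, 349, 204, 335, 344]
t=5: [365, 178, 99, 139, 355, 154, 137, 129, 360, 364, 353, 171, 212, 370, 178, 98]
t=6: [152, 362, 341, 328, 153, 345, 337, 341, 123, 127, 194, 348, 65, 159, 351, 303]
t=7: [323, 159, 98, 129, 336, 153, 137, 128, 312, 344, 357, 161, 259, 326, 169, 112]
t=8: [156, 338, 332, 319, 155, 340, 337, 336, 132, 128, 190, 339, 123, 164, 342, 323]
t=9: [340, 162, 98, 130, 341, 154, 136, 129, 336, 348, 352, 162, 334, 345, 169, 123]
t=10: [156, 343, 333, 322, 154, 342, 336, 337, 131, 128, 191, 343, 123, 164, 345, 336]
t=11: [340, 162, 98, 130, 340, 154, 137, 129, 335, 348, 354, 162, 334, 345, 169, 123]
t=12: [156, 343, 333, 322, 154, 342, 337, 337, 131, 128, 191, 343, 123, 164, 345, 336]
t=13: [340, 162, 98, 130, 340, 154, 136, 128, 335, 348, 353, 162, 334, 345, 169, 123]
t=14: [156, 343, 333, 322, 154, 342, 336, 336, 131, 128, 190, 342, 123, 164, 345, 336]
t=15: [340, 162, 98, 130, 340, 154, 137, 129, 335, 348, 352, 162, 334, 345, 169, 123]
t=16: [156, 343, 333, 322, 154, 342, 337, 337, 131, 128, 191, 343, 123, 164, 345, 336]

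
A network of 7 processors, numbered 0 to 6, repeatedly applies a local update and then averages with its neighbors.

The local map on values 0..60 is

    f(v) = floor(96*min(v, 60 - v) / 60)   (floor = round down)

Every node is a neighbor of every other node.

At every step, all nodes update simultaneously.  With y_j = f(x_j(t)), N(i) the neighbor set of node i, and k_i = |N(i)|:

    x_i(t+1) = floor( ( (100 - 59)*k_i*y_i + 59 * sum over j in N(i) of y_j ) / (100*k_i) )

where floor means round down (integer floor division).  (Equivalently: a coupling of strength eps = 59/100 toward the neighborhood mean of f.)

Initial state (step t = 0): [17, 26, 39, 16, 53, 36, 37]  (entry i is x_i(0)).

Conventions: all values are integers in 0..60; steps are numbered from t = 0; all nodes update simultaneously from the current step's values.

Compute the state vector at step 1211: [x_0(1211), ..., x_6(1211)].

Answer: [25, 25, 25, 25, 25, 25, 25]
Key observation: The state at step 4, [40, 40, 40, 40, 40, 40, 40], reappears at step 8: the system is in a cycle of period 4 from step 4 on.  Therefore the state at step 1211 equals the state at step 4 + ((1211 - 4) mod 4) = 7, which is [25, 25, 25, 25, 25, 25, 25].

Derivation:
t=0: [17, 26, 39, 16, 53, 36, 37]
t=1: [29, 33, 31, 28, 24, 32, 31]
t=2: [44, 43, 44, 43, 42, 43, 44]
t=3: [25, 26, 25, 26, 26, 26, 25]
t=4: [40, 40, 40, 40, 40, 40, 40]
t=5: [32, 32, 32, 32, 32, 32, 32]
t=6: [44, 44, 44, 44, 44, 44, 44]
t=7: [25, 25, 25, 25, 25, 25, 25]
t=8: [40, 40, 40, 40, 40, 40, 40]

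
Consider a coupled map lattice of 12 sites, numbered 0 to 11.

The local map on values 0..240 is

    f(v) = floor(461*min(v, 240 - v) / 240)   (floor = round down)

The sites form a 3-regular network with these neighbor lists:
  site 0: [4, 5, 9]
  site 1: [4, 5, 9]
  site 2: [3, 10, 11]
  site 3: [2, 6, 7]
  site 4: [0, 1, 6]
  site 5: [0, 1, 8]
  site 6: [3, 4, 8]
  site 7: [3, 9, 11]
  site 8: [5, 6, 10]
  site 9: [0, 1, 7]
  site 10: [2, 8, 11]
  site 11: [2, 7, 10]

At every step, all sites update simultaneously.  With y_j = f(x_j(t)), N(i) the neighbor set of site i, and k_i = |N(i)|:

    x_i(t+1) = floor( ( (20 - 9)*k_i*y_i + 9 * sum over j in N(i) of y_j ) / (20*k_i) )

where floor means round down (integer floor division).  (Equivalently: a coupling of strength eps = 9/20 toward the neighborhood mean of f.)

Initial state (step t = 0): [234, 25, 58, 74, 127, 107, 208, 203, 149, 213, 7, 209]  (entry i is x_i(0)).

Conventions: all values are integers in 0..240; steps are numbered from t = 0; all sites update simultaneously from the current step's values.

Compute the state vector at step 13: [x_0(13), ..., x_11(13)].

Answer: [105, 118, 183, 208, 126, 110, 182, 193, 158, 140, 180, 190]

Derivation:
t=0: [234, 25, 58, 74, 127, 107, 208, 203, 149, 213, 7, 209]
t=1: [77, 97, 93, 114, 137, 147, 113, 76, 137, 47, 58, 61]
t=2: [150, 172, 164, 200, 190, 177, 211, 143, 184, 121, 134, 129]
t=3: [161, 138, 153, 99, 106, 127, 72, 179, 115, 198, 181, 197]
t=4: [158, 182, 149, 167, 184, 204, 167, 117, 191, 113, 132, 104]
t=5: [145, 120, 177, 157, 120, 92, 128, 206, 114, 193, 183, 200]
t=6: [174, 200, 118, 147, 220, 191, 209, 84, 194, 121, 122, 86]
t=7: [123, 95, 209, 164, 60, 95, 78, 174, 105, 179, 196, 182]
t=8: [185, 162, 83, 129, 146, 191, 151, 125, 172, 144, 101, 101]
t=9: [126, 150, 177, 199, 162, 109, 171, 209, 140, 172, 179, 192]
t=10: [193, 167, 109, 89, 160, 202, 135, 77, 174, 138, 125, 95]
t=11: [112, 140, 200, 177, 148, 93, 177, 162, 143, 163, 198, 186]
t=12: [193, 180, 87, 118, 176, 186, 139, 137, 159, 164, 98, 102]
t=13: [105, 118, 183, 208, 126, 110, 182, 193, 158, 140, 180, 190]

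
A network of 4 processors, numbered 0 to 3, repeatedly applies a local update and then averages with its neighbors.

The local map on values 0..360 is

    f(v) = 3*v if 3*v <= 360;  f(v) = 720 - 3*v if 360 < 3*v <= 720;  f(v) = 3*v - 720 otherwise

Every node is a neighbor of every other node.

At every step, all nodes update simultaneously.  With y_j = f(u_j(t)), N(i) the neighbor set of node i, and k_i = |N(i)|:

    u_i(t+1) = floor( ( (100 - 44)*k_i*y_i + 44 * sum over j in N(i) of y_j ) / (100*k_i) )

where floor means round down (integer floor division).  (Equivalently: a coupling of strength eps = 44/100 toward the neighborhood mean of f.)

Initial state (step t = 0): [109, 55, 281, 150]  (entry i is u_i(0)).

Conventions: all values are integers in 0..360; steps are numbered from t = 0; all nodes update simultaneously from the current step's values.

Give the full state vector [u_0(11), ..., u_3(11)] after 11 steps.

Simulating step by step:
t=0: [109, 55, 281, 150]
t=1: [264, 198, 180, 241]
t=2: [85, 107, 130, 57]
t=3: [263, 290, 294, 228]
t=4: [89, 123, 128, 76]
t=5: [283, 318, 312, 267]
t=6: [150, 193, 186, 130]
t=7: [244, 190, 199, 268]
t=8: [59, 116, 104, 88]
t=9: [234, 305, 290, 270]
t=10: [73, 147, 128, 103]
t=11: [258, 282, 306, 295]

Answer: [258, 282, 306, 295]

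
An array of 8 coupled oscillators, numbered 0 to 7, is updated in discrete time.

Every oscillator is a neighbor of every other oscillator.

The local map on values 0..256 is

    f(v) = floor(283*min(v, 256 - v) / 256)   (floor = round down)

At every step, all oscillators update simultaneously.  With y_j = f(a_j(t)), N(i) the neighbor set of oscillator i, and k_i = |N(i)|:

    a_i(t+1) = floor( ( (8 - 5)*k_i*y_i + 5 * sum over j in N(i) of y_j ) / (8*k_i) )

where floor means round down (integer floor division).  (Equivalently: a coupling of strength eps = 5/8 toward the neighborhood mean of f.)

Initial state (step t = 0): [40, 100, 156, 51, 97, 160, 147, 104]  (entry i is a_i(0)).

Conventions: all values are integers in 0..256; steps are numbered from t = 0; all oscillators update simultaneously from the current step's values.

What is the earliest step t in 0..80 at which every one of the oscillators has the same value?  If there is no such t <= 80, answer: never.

Answer: 5
Key observation: Synchronization is absorbing here: once all oscillators are equal they stay equal, and step 5 is the first all-equal step.

Derivation:
t=0: [40, 100, 156, 51, 97, 160, 147, 104]  (not all equal)
t=1: [81, 99, 99, 84, 99, 98, 102, 101]  (not all equal)
t=2: [100, 106, 106, 101, 106, 105, 106, 106]  (not all equal)
t=3: [113, 115, 115, 114, 115, 115, 115, 115]  (not all equal)
t=4: [125, 126, 126, 126, 126, 126, 126, 126]  (not all equal)
t=5: [138, 138, 138, 138, 138, 138, 138, 138]  (all equal)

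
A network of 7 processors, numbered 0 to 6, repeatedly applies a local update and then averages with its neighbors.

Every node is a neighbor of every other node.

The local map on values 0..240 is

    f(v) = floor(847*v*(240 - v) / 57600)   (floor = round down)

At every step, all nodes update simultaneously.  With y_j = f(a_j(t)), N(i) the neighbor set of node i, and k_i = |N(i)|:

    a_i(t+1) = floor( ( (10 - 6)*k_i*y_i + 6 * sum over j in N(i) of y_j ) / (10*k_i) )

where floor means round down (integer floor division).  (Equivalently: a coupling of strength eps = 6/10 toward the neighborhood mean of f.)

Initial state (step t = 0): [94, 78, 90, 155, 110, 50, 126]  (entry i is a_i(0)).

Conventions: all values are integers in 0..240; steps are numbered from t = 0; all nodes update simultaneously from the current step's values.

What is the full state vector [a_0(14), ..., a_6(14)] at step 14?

Simulating step by step:
t=0: [94, 78, 90, 155, 110, 50, 126]
t=1: [194, 189, 193, 191, 196, 175, 197]
t=2: [135, 138, 135, 137, 133, 146, 133]
t=3: [207, 206, 207, 206, 207, 205, 207]
t=4: [100, 101, 100, 101, 100, 102, 100]
t=5: [205, 205, 205, 205, 205, 205, 205]
t=6: [105, 105, 105, 105, 105, 105, 105]
t=7: [208, 208, 208, 208, 208, 208, 208]
t=8: [97, 97, 97, 97, 97, 97, 97]
t=9: [203, 203, 203, 203, 203, 203, 203]
t=10: [110, 110, 110, 110, 110, 110, 110]
t=11: [210, 210, 210, 210, 210, 210, 210]
t=12: [92, 92, 92, 92, 92, 92, 92]
t=13: [200, 200, 200, 200, 200, 200, 200]
t=14: [117, 117, 117, 117, 117, 117, 117]

Answer: [117, 117, 117, 117, 117, 117, 117]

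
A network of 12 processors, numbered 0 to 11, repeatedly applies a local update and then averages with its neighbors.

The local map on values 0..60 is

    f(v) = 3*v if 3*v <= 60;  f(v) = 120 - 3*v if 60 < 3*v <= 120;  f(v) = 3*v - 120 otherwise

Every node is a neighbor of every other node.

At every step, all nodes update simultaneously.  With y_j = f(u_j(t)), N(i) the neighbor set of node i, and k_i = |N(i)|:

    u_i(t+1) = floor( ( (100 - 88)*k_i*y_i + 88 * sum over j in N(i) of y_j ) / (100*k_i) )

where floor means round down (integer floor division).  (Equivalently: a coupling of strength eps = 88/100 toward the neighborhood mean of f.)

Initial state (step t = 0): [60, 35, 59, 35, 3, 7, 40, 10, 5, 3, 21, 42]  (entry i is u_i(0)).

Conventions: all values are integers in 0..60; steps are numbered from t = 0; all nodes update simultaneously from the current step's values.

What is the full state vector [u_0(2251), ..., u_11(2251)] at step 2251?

Simulating step by step:
t=0: [60, 35, 59, 35, 3, 7, 40, 10, 5, 3, 21, 42]
t=1: [25, 24, 25, 24, 23, 24, 23, 24, 24, 23, 25, 23]
t=2: [48, 48, 48, 48, 48, 48, 48, 48, 48, 48, 48, 48]
t=3: [24, 24, 24, 24, 24, 24, 24, 24, 24, 24, 24, 24]
t=4: [48, 48, 48, 48, 48, 48, 48, 48, 48, 48, 48, 48]

Answer: [24, 24, 24, 24, 24, 24, 24, 24, 24, 24, 24, 24]
Key observation: The state at step 2, [48, 48, 48, 48, 48, 48, 48, 48, 48, 48, 48, 48], reappears at step 4: the system is in a cycle of period 2 from step 2 on.  Therefore the state at step 2251 equals the state at step 2 + ((2251 - 2) mod 2) = 3, which is [24, 24, 24, 24, 24, 24, 24, 24, 24, 24, 24, 24].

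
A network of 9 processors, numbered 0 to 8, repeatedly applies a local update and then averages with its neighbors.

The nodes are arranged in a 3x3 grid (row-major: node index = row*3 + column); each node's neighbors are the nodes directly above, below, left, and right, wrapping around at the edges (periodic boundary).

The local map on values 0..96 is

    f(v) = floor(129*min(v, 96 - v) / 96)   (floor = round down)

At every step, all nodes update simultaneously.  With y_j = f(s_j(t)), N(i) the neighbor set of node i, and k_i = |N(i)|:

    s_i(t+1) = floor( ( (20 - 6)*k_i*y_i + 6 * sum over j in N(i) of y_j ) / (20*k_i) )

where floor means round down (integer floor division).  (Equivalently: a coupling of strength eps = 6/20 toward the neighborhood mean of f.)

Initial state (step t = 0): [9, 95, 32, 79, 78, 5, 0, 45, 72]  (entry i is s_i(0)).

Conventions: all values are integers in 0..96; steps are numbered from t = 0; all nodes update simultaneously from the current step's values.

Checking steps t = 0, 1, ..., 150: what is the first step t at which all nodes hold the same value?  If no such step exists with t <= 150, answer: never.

Answer: never
Key observation: The state at step 22 reappears at step 26 — the system is in a cycle of period 4 from step 22 on.  No step 0..26 is synchronized, and the cycle repeats forever, so no step up to 150 (or ever) has all nodes equal.

Derivation:
t=0: [9, 95, 32, 79, 78, 5, 0, 45, 72]  (not all equal)
t=1: [13, 11, 33, 18, 23, 13, 9, 46, 30]  (not all equal)
t=2: [18, 21, 37, 22, 29, 22, 19, 49, 38]  (not all equal)
t=3: [26, 32, 44, 29, 37, 32, 30, 54, 48]  (not all equal)
t=4: [37, 44, 55, 39, 47, 45, 42, 53, 59]  (not all equal)
t=5: [50, 58, 54, 53, 61, 58, 54, 56, 51]  (not all equal)
t=6: [59, 51, 55, 56, 48, 52, 56, 53, 58]  (not all equal)
t=7: [50, 58, 54, 53, 61, 58, 52, 57, 52]  (not all equal)
t=8: [59, 51, 55, 56, 48, 52, 58, 52, 57]  (not all equal)
t=9: [50, 59, 55, 53, 62, 58, 51, 58, 53]  (not all equal)
t=10: [59, 50, 54, 56, 47, 51, 58, 51, 56]  (not all equal)
t=11: [50, 59, 55, 53, 61, 58, 51, 59, 54]  (not all equal)
t=12: [59, 50, 54, 56, 48, 51, 58, 50, 55]  (not all equal)
t=13: [50, 59, 56, 53, 62, 59, 52, 60, 55]  (not all equal)
t=14: [59, 49, 53, 55, 46, 50, 57, 49, 54]  (not all equal)
t=15: [51, 61, 57, 55, 60, 59, 53, 61, 56]  (not all equal)
t=16: [57, 48, 52, 54, 48, 49, 56, 48, 52]  (not all equal)
t=17: [53, 62, 59, 56, 63, 61, 54, 62, 59]  (not all equal)
t=18: [55, 46, 49, 52, 45, 47, 54, 46, 49]  (not all equal)
t=19: [56, 60, 62, 58, 60, 62, 57, 60, 62]  (not all equal)
t=20: [51, 48, 45, 50, 48, 45, 51, 48, 45]  (not all equal)
t=21: [60, 63, 60, 61, 63, 60, 60, 63, 60]  (not all equal)
t=22: [47, 44, 47, 47, 44, 47, 47, 44, 47]  (not all equal)
t=23: [62, 59, 62, 62, 59, 62, 62, 59, 62]  (not all equal)
t=24: [45, 48, 45, 45, 48, 45, 45, 48, 45]  (not all equal)
t=25: [60, 63, 60, 60, 63, 60, 60, 63, 60]  (not all equal)
t=26: [47, 44, 47, 47, 44, 47, 47, 44, 47]  (not all equal)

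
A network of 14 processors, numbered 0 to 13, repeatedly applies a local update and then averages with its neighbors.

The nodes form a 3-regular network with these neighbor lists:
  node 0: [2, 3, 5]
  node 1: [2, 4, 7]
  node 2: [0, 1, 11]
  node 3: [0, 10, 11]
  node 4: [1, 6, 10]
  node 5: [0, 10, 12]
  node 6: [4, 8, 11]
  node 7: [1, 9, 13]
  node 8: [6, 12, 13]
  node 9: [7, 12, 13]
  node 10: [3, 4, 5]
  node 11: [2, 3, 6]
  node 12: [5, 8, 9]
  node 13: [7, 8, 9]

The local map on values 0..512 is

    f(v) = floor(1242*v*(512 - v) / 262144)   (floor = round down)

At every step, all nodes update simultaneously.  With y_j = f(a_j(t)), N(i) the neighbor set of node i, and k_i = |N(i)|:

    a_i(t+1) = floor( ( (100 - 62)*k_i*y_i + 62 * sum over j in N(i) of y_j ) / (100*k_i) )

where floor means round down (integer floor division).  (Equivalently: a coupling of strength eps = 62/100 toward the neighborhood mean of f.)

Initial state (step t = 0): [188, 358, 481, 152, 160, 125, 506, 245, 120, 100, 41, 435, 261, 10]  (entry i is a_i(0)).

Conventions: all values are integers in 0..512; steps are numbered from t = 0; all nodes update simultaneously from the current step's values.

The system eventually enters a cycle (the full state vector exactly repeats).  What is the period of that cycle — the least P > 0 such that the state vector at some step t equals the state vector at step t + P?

Answer: 2
Key observation: The state at step 6, [300, 300, 300, 300, 300, 300, 300, 300, 300, 300, 300, 300, 300, 300], reappears at step 8 — and no state repeats earlier — so the cycle the system enters has period 2.

Derivation:
t=0: [188, 358, 481, 152, 160, 125, 506, 245, 120, 100, 41, 435, 261, 10]
t=1: [224, 232, 172, 209, 176, 229, 138, 216, 156, 206, 190, 130, 251, 158]
t=2: [298, 294, 280, 285, 280, 303, 253, 294, 268, 294, 293, 258, 297, 278]
t=3: [303, 304, 305, 305, 306, 301, 309, 304, 307, 303, 304, 308, 303, 306]
t=4: [299, 298, 298, 298, 298, 299, 297, 299, 298, 299, 299, 297, 299, 298]
t=5: [301, 301, 301, 301, 301, 301, 302, 301, 301, 301, 301, 302, 301, 301]
t=6: [300, 300, 300, 300, 300, 300, 300, 300, 300, 300, 300, 300, 300, 300]
t=7: [301, 301, 301, 301, 301, 301, 301, 301, 301, 301, 301, 301, 301, 301]
t=8: [300, 300, 300, 300, 300, 300, 300, 300, 300, 300, 300, 300, 300, 300]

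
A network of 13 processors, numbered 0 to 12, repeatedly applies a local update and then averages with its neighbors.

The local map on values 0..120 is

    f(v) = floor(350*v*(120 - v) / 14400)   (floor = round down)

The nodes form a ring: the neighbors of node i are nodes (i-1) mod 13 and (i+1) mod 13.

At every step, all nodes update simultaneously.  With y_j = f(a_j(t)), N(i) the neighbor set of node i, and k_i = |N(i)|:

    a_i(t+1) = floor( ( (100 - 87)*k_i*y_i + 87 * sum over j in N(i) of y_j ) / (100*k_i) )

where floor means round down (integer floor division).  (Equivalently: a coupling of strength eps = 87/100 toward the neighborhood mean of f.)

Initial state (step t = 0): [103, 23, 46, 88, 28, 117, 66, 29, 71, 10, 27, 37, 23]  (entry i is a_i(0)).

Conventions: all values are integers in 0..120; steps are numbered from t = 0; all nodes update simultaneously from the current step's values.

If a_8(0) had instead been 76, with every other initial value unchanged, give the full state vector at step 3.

Answer: [71, 71, 72, 72, 76, 74, 77, 76, 75, 73, 71, 71, 71]
Key observation: This trace re-runs the system from the modified initial state.

Derivation:
t=0: [103, 23, 46, 88, 28, 117, 66, 29, 76, 10, 27, 37, 23]
t=1: [52, 60, 63, 71, 41, 65, 42, 80, 49, 65, 51, 59, 57]
t=2: [86, 86, 85, 82, 84, 79, 81, 80, 81, 84, 86, 86, 86]
t=3: [71, 71, 72, 72, 76, 74, 77, 76, 75, 73, 71, 71, 71]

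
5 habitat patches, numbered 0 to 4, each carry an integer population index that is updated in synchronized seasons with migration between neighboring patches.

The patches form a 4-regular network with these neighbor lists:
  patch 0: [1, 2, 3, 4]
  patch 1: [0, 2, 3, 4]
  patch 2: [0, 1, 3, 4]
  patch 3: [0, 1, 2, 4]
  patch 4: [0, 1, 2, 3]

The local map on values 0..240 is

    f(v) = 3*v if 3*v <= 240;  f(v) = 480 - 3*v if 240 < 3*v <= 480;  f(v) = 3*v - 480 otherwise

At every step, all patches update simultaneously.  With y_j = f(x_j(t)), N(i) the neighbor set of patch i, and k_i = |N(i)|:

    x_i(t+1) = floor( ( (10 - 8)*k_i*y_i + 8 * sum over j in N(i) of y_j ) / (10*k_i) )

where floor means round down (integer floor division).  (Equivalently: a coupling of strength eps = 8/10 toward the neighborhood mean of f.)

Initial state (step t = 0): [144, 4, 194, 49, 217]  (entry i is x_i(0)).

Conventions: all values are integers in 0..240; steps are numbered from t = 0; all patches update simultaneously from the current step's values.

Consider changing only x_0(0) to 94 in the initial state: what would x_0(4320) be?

Simulating step by step:
t=0: [94, 4, 194, 49, 217]
t=1: [126, 126, 126, 126, 126]
t=2: [102, 102, 102, 102, 102]
t=3: [174, 174, 174, 174, 174]
t=4: [42, 42, 42, 42, 42]
t=5: [126, 126, 126, 126, 126]

Answer: x_0(4320) = 42
Key observation: The state at step 1, [126, 126, 126, 126, 126], reappears at step 5: the system is in a cycle of period 4 from step 1 on.  Therefore the state at step 4320 equals the state at step 1 + ((4320 - 1) mod 4) = 4, which is [42, 42, 42, 42, 42].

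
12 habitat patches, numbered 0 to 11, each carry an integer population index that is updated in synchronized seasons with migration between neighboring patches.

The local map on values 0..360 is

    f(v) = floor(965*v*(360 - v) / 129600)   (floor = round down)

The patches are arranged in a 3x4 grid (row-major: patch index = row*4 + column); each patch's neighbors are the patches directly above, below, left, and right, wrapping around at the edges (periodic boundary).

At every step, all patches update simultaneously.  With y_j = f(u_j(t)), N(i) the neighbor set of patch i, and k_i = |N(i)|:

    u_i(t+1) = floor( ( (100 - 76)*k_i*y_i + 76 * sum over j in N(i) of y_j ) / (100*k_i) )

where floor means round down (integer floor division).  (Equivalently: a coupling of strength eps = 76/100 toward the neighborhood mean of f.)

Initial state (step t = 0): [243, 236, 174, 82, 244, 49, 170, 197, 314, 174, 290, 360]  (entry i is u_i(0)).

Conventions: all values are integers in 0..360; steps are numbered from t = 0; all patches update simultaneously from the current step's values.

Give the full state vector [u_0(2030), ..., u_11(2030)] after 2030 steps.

Answer: [226, 226, 226, 226, 226, 226, 226, 226, 226, 226, 226, 226]
Key observation: The state at step 8, [226, 226, 226, 226, 226, 226, 226, 226, 226, 226, 226, 226], reappears at step 10: the system is in a cycle of period 2 from step 8 on.  Therefore the state at step 2030 equals the state at step 8 + ((2030 - 8) mod 2) = 8, which is [226, 226, 226, 226, 226, 226, 226, 226, 226, 226, 226, 226].

Derivation:
t=0: [243, 236, 174, 82, 244, 49, 170, 197, 314, 174, 290, 360]
t=1: [184, 204, 205, 171, 177, 199, 198, 174, 151, 169, 173, 126]
t=2: [238, 238, 237, 235, 238, 238, 238, 235, 234, 237, 234, 233]
t=3: [216, 216, 217, 217, 216, 216, 217, 217, 217, 217, 217, 218]
t=4: [231, 231, 231, 230, 231, 231, 231, 230, 230, 231, 230, 230]
t=5: [221, 221, 221, 221, 221, 221, 221, 221, 221, 221, 221, 222]
t=6: [228, 228, 228, 228, 228, 228, 228, 228, 228, 228, 228, 228]
t=7: [224, 224, 224, 224, 224, 224, 224, 224, 224, 224, 224, 224]
t=8: [226, 226, 226, 226, 226, 226, 226, 226, 226, 226, 226, 226]
t=9: [225, 225, 225, 225, 225, 225, 225, 225, 225, 225, 225, 225]
t=10: [226, 226, 226, 226, 226, 226, 226, 226, 226, 226, 226, 226]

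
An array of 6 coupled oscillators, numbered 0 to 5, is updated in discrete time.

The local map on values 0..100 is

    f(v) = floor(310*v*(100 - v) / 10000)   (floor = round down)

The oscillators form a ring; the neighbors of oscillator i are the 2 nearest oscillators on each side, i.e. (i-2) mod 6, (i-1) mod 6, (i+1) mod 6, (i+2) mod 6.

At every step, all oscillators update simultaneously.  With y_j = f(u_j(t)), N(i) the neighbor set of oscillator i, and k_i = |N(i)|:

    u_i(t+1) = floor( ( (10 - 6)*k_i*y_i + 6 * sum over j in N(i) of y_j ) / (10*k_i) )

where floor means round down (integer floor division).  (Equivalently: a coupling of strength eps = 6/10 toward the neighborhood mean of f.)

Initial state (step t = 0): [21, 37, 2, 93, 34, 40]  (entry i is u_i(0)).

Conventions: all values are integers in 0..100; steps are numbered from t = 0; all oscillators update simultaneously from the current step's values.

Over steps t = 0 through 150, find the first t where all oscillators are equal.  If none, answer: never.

Answer: 4
Key observation: Synchronization is absorbing here: once all oscillators are equal they stay equal, and step 4 is the first all-equal step.

Derivation:
t=0: [21, 37, 2, 93, 34, 40]  (not all equal)
t=1: [53, 51, 34, 41, 50, 61]  (not all equal)
t=2: [75, 74, 73, 74, 74, 74]  (not all equal)
t=3: [58, 59, 59, 59, 59, 58]  (not all equal)
t=4: [74, 74, 74, 74, 74, 74]  (all equal)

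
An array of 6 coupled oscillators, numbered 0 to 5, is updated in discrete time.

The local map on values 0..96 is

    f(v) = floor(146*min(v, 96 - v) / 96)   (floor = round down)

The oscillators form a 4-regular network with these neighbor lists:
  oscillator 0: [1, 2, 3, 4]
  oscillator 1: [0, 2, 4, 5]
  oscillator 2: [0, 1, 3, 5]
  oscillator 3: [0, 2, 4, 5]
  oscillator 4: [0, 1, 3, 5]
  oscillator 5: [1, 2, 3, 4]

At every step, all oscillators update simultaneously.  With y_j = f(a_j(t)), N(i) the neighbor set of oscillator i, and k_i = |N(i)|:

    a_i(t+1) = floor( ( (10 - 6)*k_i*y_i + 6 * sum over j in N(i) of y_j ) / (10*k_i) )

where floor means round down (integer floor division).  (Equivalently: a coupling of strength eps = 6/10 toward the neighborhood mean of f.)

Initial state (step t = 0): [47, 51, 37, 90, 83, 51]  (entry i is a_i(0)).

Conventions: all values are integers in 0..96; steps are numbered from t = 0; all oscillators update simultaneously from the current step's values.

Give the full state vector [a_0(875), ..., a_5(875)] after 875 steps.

Simulating step by step:
t=0: [47, 51, 37, 90, 83, 51]
t=1: [51, 59, 54, 35, 40, 50]
t=2: [62, 61, 62, 60, 60, 62]
t=3: [52, 52, 51, 52, 52, 52]
t=4: [66, 66, 66, 66, 66, 66]
t=5: [45, 45, 45, 45, 45, 45]
t=6: [68, 68, 68, 68, 68, 68]
t=7: [42, 42, 42, 42, 42, 42]
t=8: [63, 63, 63, 63, 63, 63]
t=9: [50, 50, 50, 50, 50, 50]
t=10: [69, 69, 69, 69, 69, 69]
t=11: [41, 41, 41, 41, 41, 41]
t=12: [62, 62, 62, 62, 62, 62]
t=13: [51, 51, 51, 51, 51, 51]
t=14: [68, 68, 68, 68, 68, 68]

Answer: [41, 41, 41, 41, 41, 41]
Key observation: The state at step 6, [68, 68, 68, 68, 68, 68], reappears at step 14: the system is in a cycle of period 8 from step 6 on.  Therefore the state at step 875 equals the state at step 6 + ((875 - 6) mod 8) = 11, which is [41, 41, 41, 41, 41, 41].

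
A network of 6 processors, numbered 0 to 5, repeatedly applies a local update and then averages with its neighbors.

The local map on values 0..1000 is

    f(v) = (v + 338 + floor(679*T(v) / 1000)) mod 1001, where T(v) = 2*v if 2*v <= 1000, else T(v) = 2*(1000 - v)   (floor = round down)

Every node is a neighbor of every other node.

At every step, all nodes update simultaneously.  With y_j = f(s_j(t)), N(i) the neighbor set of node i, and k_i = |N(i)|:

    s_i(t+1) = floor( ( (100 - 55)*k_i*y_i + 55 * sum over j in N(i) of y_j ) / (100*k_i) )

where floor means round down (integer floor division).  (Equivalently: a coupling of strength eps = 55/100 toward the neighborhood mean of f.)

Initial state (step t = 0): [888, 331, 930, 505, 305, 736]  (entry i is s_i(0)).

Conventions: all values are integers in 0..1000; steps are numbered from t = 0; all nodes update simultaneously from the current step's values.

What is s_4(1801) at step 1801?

Simulating step by step:
t=0: [888, 331, 930, 505, 305, 736]
t=1: [332, 244, 327, 379, 223, 350]
t=2: [303, 573, 300, 341, 556, 318]
t=3: [161, 309, 158, 191, 311, 172]
t=4: [584, 362, 581, 608, 364, 592]
t=5: [419, 319, 420, 417, 321, 419]
t=6: [273, 192, 273, 271, 194, 273]
t=7: [939, 874, 939, 937, 875, 939]
t=8: [363, 371, 363, 363, 371, 363]
t=9: [196, 202, 196, 196, 202, 196]
t=10: [803, 807, 803, 803, 807, 803]
t=11: [406, 406, 406, 406, 406, 406]
t=12: [294, 294, 294, 294, 294, 294]
t=13: [30, 30, 30, 30, 30, 30]
t=14: [408, 408, 408, 408, 408, 408]
t=15: [299, 299, 299, 299, 299, 299]
t=16: [42, 42, 42, 42, 42, 42]
t=17: [437, 437, 437, 437, 437, 437]
t=18: [367, 367, 367, 367, 367, 367]
t=19: [202, 202, 202, 202, 202, 202]
t=20: [814, 814, 814, 814, 814, 814]
t=21: [403, 403, 403, 403, 403, 403]
t=22: [287, 287, 287, 287, 287, 287]
t=23: [13, 13, 13, 13, 13, 13]
t=24: [368, 368, 368, 368, 368, 368]
t=25: [204, 204, 204, 204, 204, 204]
t=26: [819, 819, 819, 819, 819, 819]
t=27: [401, 401, 401, 401, 401, 401]
t=28: [282, 282, 282, 282, 282, 282]
t=29: [1, 1, 1, 1, 1, 1]
t=30: [340, 340, 340, 340, 340, 340]
t=31: [138, 138, 138, 138, 138, 138]
t=32: [663, 663, 663, 663, 663, 663]
t=33: [457, 457, 457, 457, 457, 457]
t=34: [414, 414, 414, 414, 414, 414]
t=35: [313, 313, 313, 313, 313, 313]
t=36: [75, 75, 75, 75, 75, 75]
t=37: [514, 514, 514, 514, 514, 514]
t=38: [510, 510, 510, 510, 510, 510]
t=39: [512, 512, 512, 512, 512, 512]
t=40: [511, 511, 511, 511, 511, 511]
t=41: [512, 512, 512, 512, 512, 512]

Answer: s_4(1801) = 512
Key observation: The state at step 39, [512, 512, 512, 512, 512, 512], reappears at step 41: the system is in a cycle of period 2 from step 39 on.  Therefore the state at step 1801 equals the state at step 39 + ((1801 - 39) mod 2) = 39, which is [512, 512, 512, 512, 512, 512].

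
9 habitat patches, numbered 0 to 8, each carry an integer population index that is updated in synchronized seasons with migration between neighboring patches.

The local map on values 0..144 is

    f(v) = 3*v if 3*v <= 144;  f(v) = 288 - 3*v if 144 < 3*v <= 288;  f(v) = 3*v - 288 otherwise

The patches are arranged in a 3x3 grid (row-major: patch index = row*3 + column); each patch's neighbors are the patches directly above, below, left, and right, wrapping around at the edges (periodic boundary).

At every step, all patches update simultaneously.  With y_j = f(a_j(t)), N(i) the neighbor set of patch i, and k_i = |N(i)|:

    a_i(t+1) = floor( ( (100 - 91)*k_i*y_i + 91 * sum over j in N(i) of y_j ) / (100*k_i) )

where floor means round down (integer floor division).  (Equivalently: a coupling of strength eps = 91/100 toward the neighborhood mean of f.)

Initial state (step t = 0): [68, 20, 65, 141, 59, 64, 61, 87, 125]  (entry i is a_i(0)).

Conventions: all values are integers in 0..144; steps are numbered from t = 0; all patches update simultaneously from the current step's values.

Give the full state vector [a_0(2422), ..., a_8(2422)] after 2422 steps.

Answer: [72, 70, 72, 74, 72, 70, 71, 74, 72]
Key observation: The state at step 29, [72, 71, 74, 73, 72, 71, 69, 73, 72], reappears at step 31: the system is in a cycle of period 2 from step 29 on.  Therefore the state at step 2422 equals the state at step 29 + ((2422 - 29) mod 2) = 30, which is [72, 70, 72, 74, 72, 70, 71, 74, 72].

Derivation:
t=0: [68, 20, 65, 141, 59, 64, 61, 87, 125]
t=1: [96, 77, 82, 102, 82, 105, 85, 85, 80]
t=2: [34, 31, 33, 24, 34, 36, 25, 43, 35]
t=3: [86, 106, 101, 94, 100, 95, 99, 96, 102]
t=4: [16, 15, 19, 12, 9, 11, 13, 15, 7]
t=5: [44, 44, 38, 36, 38, 35, 37, 34, 41]
t=6: [117, 116, 122, 114, 111, 113, 115, 118, 109]
t=7: [62, 62, 55, 54, 56, 53, 55, 51, 60]
t=8: [117, 118, 111, 119, 122, 120, 118, 115, 125]
t=9: [61, 61, 69, 69, 67, 69, 68, 72, 62]
t=10: [89, 87, 96, 88, 84, 87, 89, 92, 81]
t=11: [18, 18, 27, 26, 23, 26, 25, 30, 17]
t=12: [70, 71, 61, 69, 74, 70, 68, 64, 78]
t=13: [85, 85, 74, 76, 81, 76, 77, 72, 87]
t=14: [52, 52, 40, 49, 55, 50, 48, 43, 60]
t=15: [134, 126, 126, 134, 133, 124, 128, 126, 130]
t=16: [98, 100, 96, 102, 95, 102, 104, 98, 91]
t=17: [12, 4, 11, 13, 12, 9, 12, 12, 12]
t=18: [30, 33, 28, 34, 29, 35, 36, 30, 33]
t=19: [97, 88, 96, 97, 97, 94, 96, 97, 96]
t=20: [6, 4, 7, 3, 8, 1, 2, 6, 2]
t=21: [12, 19, 10, 12, 11, 13, 12, 12, 11]
t=22: [39, 35, 40, 36, 41, 33, 35, 39, 35]
t=23: [110, 117, 107, 110, 108, 112, 111, 110, 109]
t=24: [45, 40, 46, 42, 47, 38, 41, 45, 41]
t=25: [127, 135, 124, 128, 125, 130, 129, 127, 127]
t=26: [98, 91, 99, 95, 100, 91, 94, 98, 94]
t=27: [8, 8, 10, 9, 9, 8, 5, 9, 8]
t=28: [24, 26, 24, 22, 25, 26, 24, 22, 24]
t=29: [72, 71, 74, 73, 72, 71, 69, 73, 72]
t=30: [72, 70, 72, 74, 72, 70, 71, 74, 72]
t=31: [72, 71, 74, 73, 72, 71, 69, 73, 72]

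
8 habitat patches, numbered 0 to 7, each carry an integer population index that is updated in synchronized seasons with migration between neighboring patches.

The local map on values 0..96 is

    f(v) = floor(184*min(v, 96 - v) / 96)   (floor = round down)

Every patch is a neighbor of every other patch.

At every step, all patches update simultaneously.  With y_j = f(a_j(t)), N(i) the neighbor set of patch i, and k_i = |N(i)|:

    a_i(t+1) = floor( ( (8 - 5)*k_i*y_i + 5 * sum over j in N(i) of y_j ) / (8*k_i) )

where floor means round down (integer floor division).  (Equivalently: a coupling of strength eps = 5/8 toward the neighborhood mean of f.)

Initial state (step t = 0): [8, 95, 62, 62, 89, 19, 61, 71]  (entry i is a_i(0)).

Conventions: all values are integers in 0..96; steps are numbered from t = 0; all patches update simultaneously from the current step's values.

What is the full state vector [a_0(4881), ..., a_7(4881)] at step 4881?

Simulating step by step:
t=0: [8, 95, 62, 62, 89, 19, 61, 71]
t=1: [31, 27, 46, 46, 31, 37, 46, 41]
t=2: [68, 66, 77, 77, 68, 71, 77, 74]
t=3: [47, 48, 42, 42, 47, 45, 42, 44]
t=4: [86, 87, 83, 83, 86, 85, 83, 84]
t=5: [20, 20, 22, 22, 20, 21, 22, 21]
t=6: [39, 39, 40, 40, 39, 40, 40, 40]
t=7: [74, 74, 75, 75, 74, 75, 75, 75]
t=8: [41, 41, 40, 40, 41, 40, 40, 40]
t=9: [77, 77, 76, 76, 77, 76, 76, 76]
t=10: [36, 36, 37, 37, 36, 37, 37, 37]
t=11: [69, 69, 69, 69, 69, 69, 69, 69]
t=12: [51, 51, 51, 51, 51, 51, 51, 51]
t=13: [86, 86, 86, 86, 86, 86, 86, 86]
t=14: [19, 19, 19, 19, 19, 19, 19, 19]
t=15: [36, 36, 36, 36, 36, 36, 36, 36]
t=16: [69, 69, 69, 69, 69, 69, 69, 69]

Answer: [69, 69, 69, 69, 69, 69, 69, 69]
Key observation: The state at step 11, [69, 69, 69, 69, 69, 69, 69, 69], reappears at step 16: the system is in a cycle of period 5 from step 11 on.  Therefore the state at step 4881 equals the state at step 11 + ((4881 - 11) mod 5) = 11, which is [69, 69, 69, 69, 69, 69, 69, 69].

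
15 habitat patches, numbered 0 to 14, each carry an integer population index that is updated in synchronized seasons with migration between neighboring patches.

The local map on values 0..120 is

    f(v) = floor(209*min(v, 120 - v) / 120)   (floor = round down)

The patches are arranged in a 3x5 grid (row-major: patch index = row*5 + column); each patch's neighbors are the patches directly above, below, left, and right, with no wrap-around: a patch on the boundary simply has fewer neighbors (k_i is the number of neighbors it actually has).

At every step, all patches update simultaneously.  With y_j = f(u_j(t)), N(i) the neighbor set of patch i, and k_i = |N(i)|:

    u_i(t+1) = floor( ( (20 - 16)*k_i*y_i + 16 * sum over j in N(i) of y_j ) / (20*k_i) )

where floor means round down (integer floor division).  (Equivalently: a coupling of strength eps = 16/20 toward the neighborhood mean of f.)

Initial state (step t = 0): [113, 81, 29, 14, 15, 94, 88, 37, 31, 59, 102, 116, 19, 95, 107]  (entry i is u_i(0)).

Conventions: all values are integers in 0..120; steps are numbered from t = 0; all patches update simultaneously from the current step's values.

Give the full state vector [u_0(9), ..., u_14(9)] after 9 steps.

Simulating step by step:
t=0: [113, 81, 29, 14, 15, 94, 88, 37, 31, 59, 102, 116, 19, 95, 107]
t=1: [47, 44, 51, 39, 55, 35, 47, 51, 57, 47, 26, 32, 36, 37, 62]
t=2: [70, 81, 79, 88, 78, 67, 72, 83, 79, 94, 55, 61, 67, 82, 78]
t=3: [81, 77, 63, 68, 54, 89, 81, 76, 60, 66, 96, 92, 80, 76, 59]
t=4: [64, 76, 83, 97, 92, 57, 63, 83, 88, 98, 48, 56, 67, 88, 88]
t=5: [89, 84, 60, 52, 40, 94, 87, 74, 50, 49, 95, 92, 76, 64, 48]
t=6: [53, 69, 82, 87, 83, 49, 58, 80, 87, 80, 45, 56, 75, 85, 89]
t=7: [87, 86, 70, 61, 63, 89, 88, 74, 62, 60, 88, 87, 75, 62, 62]
t=8: [56, 64, 81, 96, 102, 55, 60, 80, 97, 101, 55, 61, 79, 94, 102]
t=9: [96, 90, 68, 45, 35, 97, 93, 70, 45, 33, 97, 92, 71, 46, 37]

Answer: [96, 90, 68, 45, 35, 97, 93, 70, 45, 33, 97, 92, 71, 46, 37]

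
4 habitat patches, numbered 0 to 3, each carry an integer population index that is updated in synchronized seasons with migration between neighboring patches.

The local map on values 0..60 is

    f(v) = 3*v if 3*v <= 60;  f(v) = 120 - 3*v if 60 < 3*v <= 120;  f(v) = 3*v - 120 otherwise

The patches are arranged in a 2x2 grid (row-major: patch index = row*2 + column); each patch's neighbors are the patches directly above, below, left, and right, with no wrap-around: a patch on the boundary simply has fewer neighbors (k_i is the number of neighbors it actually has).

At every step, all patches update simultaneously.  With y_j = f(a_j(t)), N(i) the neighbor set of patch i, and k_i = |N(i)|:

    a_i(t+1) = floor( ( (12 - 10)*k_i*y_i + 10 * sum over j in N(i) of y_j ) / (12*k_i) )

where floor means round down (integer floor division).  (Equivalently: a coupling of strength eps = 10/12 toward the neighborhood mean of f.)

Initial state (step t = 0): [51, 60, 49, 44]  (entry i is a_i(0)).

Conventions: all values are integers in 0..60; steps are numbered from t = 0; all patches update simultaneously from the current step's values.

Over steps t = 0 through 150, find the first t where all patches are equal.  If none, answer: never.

Answer: never
Key observation: The state at step 7 reappears at step 9 — the system is in a cycle of period 2 from step 7 on.  No step 0..9 is synchronized, and the cycle repeats forever, so no step up to 150 (or ever) has all patches equal.

Derivation:
t=0: [51, 60, 49, 44]  (not all equal)
t=1: [41, 28, 23, 38]  (not all equal)
t=2: [36, 9, 12, 37]  (not all equal)
t=3: [28, 13, 14, 27]  (not all equal)
t=4: [39, 37, 38, 40]  (not all equal)
t=5: [6, 2, 2, 6]  (not all equal)
t=6: [8, 16, 16, 8]  (not all equal)
t=7: [44, 28, 28, 44]  (not all equal)
t=8: [32, 16, 16, 32]  (not all equal)
t=9: [44, 28, 28, 44]  (not all equal)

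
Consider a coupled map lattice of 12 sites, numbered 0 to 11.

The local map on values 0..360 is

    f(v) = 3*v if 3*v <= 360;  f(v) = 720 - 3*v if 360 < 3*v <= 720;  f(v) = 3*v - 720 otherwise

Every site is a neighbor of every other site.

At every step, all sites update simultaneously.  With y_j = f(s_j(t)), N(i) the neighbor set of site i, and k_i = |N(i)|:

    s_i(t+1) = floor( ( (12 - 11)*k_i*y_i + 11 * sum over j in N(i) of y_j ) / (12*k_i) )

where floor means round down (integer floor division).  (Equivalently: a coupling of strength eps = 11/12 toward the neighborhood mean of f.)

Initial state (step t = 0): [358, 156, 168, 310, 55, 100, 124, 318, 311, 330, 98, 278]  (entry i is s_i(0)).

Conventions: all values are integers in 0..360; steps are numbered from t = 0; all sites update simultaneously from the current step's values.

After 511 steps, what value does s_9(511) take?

Answer: s_9(511) = 63
Key observation: The state at step 3, [63, 63, 63, 63, 63, 63, 63, 63, 63, 63, 63, 63], reappears at step 7: the system is in a cycle of period 4 from step 3 on.  Therefore the state at step 511 equals the state at step 3 + ((511 - 3) mod 4) = 3, which is [63, 63, 63, 63, 63, 63, 63, 63, 63, 63, 63, 63].

Derivation:
t=0: [358, 156, 168, 310, 55, 100, 124, 318, 311, 330, 98, 278]
t=1: [247, 247, 247, 247, 247, 247, 247, 247, 247, 247, 247, 247]
t=2: [21, 21, 21, 21, 21, 21, 21, 21, 21, 21, 21, 21]
t=3: [63, 63, 63, 63, 63, 63, 63, 63, 63, 63, 63, 63]
t=4: [189, 189, 189, 189, 189, 189, 189, 189, 189, 189, 189, 189]
t=5: [153, 153, 153, 153, 153, 153, 153, 153, 153, 153, 153, 153]
t=6: [261, 261, 261, 261, 261, 261, 261, 261, 261, 261, 261, 261]
t=7: [63, 63, 63, 63, 63, 63, 63, 63, 63, 63, 63, 63]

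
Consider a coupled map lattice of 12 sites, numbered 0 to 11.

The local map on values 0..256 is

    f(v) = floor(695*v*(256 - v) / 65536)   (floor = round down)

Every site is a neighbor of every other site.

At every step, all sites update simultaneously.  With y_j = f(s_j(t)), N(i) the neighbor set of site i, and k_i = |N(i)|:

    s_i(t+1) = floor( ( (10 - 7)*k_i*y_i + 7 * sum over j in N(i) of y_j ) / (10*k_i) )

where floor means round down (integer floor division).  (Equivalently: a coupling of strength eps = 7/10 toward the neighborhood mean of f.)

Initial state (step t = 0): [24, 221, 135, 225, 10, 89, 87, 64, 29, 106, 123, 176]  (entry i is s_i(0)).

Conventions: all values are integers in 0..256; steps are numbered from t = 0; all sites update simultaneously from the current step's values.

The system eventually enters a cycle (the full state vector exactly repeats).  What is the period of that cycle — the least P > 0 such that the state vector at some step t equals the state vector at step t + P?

Answer: 2
Key observation: The state at step 8, [162, 162, 162, 162, 162, 162, 162, 162, 162, 162, 162, 162], reappears at step 10 — and no state repeats earlier — so the cycle the system enters has period 2.

Derivation:
t=0: [24, 221, 135, 225, 10, 89, 87, 64, 29, 106, 123, 176]
t=1: [103, 109, 130, 107, 96, 127, 126, 120, 106, 129, 130, 125]
t=2: [169, 170, 171, 170, 168, 171, 171, 171, 169, 171, 171, 171]
t=3: [154, 154, 154, 154, 154, 154, 154, 154, 154, 154, 154, 154]
t=4: [166, 166, 166, 166, 166, 166, 166, 166, 166, 166, 166, 166]
t=5: [158, 158, 158, 158, 158, 158, 158, 158, 158, 158, 158, 158]
t=6: [164, 164, 164, 164, 164, 164, 164, 164, 164, 164, 164, 164]
t=7: [160, 160, 160, 160, 160, 160, 160, 160, 160, 160, 160, 160]
t=8: [162, 162, 162, 162, 162, 162, 162, 162, 162, 162, 162, 162]
t=9: [161, 161, 161, 161, 161, 161, 161, 161, 161, 161, 161, 161]
t=10: [162, 162, 162, 162, 162, 162, 162, 162, 162, 162, 162, 162]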